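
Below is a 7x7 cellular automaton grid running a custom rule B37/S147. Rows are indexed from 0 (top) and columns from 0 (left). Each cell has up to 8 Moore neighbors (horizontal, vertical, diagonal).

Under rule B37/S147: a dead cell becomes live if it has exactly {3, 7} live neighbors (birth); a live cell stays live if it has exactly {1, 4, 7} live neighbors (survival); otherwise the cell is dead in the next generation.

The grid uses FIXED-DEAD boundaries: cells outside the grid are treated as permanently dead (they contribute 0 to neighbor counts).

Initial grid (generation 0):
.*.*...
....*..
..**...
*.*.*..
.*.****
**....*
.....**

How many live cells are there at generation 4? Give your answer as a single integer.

Simulating step by step:
Generation 0 (given above): 18 live cells
Generation 1: 11 live cells
...*...
.......
.*.**..
*.*.*..
.*...*.
..*...*
.......
Generation 2: 9 live cells
.......
..***..
..*....
.....*.
..**...
..*...*
.......
Generation 3: 6 live cells
...*...
....*..
....*..
..**...
.......
...*...
.......
Generation 4: 5 live cells
...*...
...*...
.......
..*....
..**...
.......
.......
Population at generation 4: 5

Answer: 5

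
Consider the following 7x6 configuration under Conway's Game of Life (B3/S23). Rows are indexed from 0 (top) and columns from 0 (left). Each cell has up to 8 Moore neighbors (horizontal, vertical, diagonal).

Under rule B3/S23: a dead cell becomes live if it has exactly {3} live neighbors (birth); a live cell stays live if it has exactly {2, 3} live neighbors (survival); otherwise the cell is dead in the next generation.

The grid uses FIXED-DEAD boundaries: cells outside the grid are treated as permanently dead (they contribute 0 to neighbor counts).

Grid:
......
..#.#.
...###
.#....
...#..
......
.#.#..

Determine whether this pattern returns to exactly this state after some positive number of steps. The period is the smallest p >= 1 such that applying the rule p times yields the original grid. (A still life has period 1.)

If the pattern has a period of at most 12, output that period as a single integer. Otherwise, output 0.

Answer: 0

Derivation:
Simulating and comparing each generation to the original:
Gen 0 (original, given above): 9 live cells
Gen 1: 9 live cells, differs from original
Gen 2: 6 live cells, differs from original
Gen 3: 4 live cells, differs from original
Gen 4: 6 live cells, differs from original
Gen 5: 6 live cells, differs from original
Gen 6: 6 live cells, differs from original
Gen 7: 6 live cells, differs from original
Gen 8: 6 live cells, differs from original
Gen 9: 6 live cells, differs from original
Gen 10: 6 live cells, differs from original
Gen 11: 6 live cells, differs from original
Gen 12: 6 live cells, differs from original
No period found within 12 steps.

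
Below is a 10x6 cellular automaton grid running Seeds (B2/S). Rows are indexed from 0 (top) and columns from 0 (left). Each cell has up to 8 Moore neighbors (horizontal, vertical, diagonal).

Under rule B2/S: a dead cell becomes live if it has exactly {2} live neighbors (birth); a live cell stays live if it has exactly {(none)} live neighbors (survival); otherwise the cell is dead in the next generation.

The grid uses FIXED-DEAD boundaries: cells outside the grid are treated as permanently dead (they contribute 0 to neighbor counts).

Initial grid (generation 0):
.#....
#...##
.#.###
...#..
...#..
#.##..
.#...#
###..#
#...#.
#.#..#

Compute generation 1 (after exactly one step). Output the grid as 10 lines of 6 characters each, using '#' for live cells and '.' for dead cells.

Answer: #...##
......
#.....
.....#
.#....
......
......
...#..
......
...##.

Derivation:
Simulating step by step:
Generation 0 (given above): 24 live cells
Generation 1: 9 live cells
(generation 1 grid is the final answer)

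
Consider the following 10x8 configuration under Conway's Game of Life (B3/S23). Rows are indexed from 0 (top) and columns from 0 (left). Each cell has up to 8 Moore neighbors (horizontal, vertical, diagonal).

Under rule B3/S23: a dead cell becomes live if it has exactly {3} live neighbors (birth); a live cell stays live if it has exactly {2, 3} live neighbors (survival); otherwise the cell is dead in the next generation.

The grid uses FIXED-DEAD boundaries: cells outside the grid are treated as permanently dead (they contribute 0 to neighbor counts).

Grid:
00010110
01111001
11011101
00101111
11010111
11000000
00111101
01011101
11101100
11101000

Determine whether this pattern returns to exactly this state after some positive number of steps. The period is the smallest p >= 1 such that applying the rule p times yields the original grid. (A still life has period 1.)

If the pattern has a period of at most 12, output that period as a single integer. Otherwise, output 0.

Answer: 0

Derivation:
Simulating and comparing each generation to the original:
Gen 0 (original, given above): 46 live cells
Gen 1: 21 live cells, differs from original
Gen 2: 14 live cells, differs from original
Gen 3: 10 live cells, differs from original
Gen 4: 9 live cells, differs from original
Gen 5: 7 live cells, differs from original
Gen 6: 6 live cells, differs from original
Gen 7: 4 live cells, differs from original
Gen 8: 4 live cells, differs from original
Gen 9: 4 live cells, differs from original
Gen 10: 4 live cells, differs from original
Gen 11: 4 live cells, differs from original
Gen 12: 4 live cells, differs from original
No period found within 12 steps.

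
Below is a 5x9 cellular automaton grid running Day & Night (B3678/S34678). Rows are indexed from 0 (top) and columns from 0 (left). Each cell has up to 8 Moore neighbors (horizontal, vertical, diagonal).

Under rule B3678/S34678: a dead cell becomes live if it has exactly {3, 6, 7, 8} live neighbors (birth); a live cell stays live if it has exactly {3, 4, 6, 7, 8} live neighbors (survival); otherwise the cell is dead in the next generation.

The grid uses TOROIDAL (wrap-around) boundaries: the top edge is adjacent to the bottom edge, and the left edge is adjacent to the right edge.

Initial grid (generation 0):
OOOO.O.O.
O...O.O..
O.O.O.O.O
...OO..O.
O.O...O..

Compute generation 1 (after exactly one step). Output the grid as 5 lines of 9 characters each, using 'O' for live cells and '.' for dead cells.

Answer: O.OOOO...
OO..O.O..
.O..O...O
O.OO..OO.
..O..OOO.

Derivation:
Simulating step by step:
Generation 0 (given above): 20 live cells
Generation 1: 21 live cells
(generation 1 grid is the final answer)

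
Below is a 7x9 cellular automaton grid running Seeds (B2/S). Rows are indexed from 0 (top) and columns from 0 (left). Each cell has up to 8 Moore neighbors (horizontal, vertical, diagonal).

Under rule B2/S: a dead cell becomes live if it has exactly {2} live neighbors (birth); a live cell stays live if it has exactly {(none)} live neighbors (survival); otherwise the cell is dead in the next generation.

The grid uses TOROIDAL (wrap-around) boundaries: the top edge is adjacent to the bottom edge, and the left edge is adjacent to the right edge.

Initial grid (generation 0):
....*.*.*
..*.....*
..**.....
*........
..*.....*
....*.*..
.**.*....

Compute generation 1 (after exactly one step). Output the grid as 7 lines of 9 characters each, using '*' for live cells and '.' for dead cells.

Answer: .........
**..**...
*.......*
........*
**.*.*.*.
*......*.
*.....*..

Derivation:
Simulating step by step:
Generation 0 (given above): 15 live cells
Generation 1: 16 live cells
(generation 1 grid is the final answer)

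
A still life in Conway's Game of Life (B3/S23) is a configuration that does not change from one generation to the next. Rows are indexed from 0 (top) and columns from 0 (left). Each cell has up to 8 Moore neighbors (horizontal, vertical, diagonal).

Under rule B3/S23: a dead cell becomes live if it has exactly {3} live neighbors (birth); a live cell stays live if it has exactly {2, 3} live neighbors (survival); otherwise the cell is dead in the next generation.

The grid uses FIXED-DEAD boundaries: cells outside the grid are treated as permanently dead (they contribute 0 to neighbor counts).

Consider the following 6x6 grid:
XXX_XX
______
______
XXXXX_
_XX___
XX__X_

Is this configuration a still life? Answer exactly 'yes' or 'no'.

Compute generation 1 and compare to generation 0 (given above):
Generation 1:
_X____
_X____
_XXX__
X__X__
____X_
XXX___
Cell (0,0) differs: gen0=1 vs gen1=0 -> NOT a still life.

Answer: no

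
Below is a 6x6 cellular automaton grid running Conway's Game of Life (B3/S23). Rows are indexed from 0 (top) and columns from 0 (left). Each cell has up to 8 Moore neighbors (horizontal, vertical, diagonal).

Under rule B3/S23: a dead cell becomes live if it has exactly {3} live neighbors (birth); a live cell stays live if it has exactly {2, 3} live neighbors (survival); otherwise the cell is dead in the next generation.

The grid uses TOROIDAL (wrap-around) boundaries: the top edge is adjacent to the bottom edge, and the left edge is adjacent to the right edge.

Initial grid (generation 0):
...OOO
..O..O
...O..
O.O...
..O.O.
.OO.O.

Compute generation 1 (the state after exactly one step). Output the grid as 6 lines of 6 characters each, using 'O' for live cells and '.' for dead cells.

Simulating step by step:
Generation 0 (given above): 13 live cells
Generation 1: 14 live cells
(generation 1 grid is the final answer)

Answer: OO...O
..O..O
.OOO..
.OO...
..O..O
.OO...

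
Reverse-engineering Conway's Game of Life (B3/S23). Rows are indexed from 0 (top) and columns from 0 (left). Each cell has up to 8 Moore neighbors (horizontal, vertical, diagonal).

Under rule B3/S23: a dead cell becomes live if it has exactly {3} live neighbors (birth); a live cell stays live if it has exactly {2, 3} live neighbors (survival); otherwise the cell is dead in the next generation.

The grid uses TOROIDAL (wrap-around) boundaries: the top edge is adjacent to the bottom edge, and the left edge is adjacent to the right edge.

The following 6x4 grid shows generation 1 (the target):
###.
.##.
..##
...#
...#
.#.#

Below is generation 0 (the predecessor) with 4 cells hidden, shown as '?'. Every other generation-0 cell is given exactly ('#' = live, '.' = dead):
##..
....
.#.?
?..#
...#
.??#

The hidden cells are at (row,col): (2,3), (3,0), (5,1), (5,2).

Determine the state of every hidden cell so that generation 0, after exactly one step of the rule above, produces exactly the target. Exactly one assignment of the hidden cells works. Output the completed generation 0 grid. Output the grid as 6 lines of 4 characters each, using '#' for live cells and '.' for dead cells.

Answer: ##..
....
.#.#
#..#
...#
.#.#

Derivation:
Hidden generation-0 cells (in order): (2,3), (3,0), (5,1), (5,2).
A hidden cell only influences target cells in its own 3x3 neighborhood. Try each of the 2^4 = 16 assignments, step the completed generation 0 forward once under B3/S23, and compare with the target:
  (2,3)=. (3,0)=. (5,1)=. (5,2)=. -> step gives (0,1)='.' but target has '#' -> reject
  (2,3)=. (3,0)=. (5,1)=. (5,2)=# -> step gives (0,3)='#' but target has '.' -> reject
  (2,3)=. (3,0)=. (5,1)=# (5,2)=. -> step gives (1,0)='#' but target has '.' -> reject
  (2,3)=. (3,0)=. (5,1)=# (5,2)=# -> step gives (0,2)='.' but target has '#' -> reject
  (2,3)=. (3,0)=# (5,1)=. (5,2)=. -> step gives (0,1)='.' but target has '#' -> reject
  (2,3)=. (3,0)=# (5,1)=. (5,2)=# -> step gives (0,3)='#' but target has '.' -> reject
  (2,3)=. (3,0)=# (5,1)=# (5,2)=. -> step gives (1,0)='#' but target has '.' -> reject
  (2,3)=. (3,0)=# (5,1)=# (5,2)=# -> step gives (0,2)='.' but target has '#' -> reject
  (2,3)=# (3,0)=. (5,1)=. (5,2)=. -> step gives (0,1)='.' but target has '#' -> reject
  (2,3)=# (3,0)=. (5,1)=. (5,2)=# -> step gives (0,3)='#' but target has '.' -> reject
  (2,3)=# (3,0)=. (5,1)=# (5,2)=. -> step gives (2,0)='#' but target has '.' -> reject
  (2,3)=# (3,0)=. (5,1)=# (5,2)=# -> step gives (0,2)='.' but target has '#' -> reject
  (2,3)=# (3,0)=# (5,1)=. (5,2)=. -> step gives (0,1)='.' but target has '#' -> reject
  (2,3)=# (3,0)=# (5,1)=. (5,2)=# -> step gives (0,3)='#' but target has '.' -> reject
  (2,3)=# (3,0)=# (5,1)=# (5,2)=. -> step reproduces the target at every cell -> ACCEPT
  (2,3)=# (3,0)=# (5,1)=# (5,2)=# -> step gives (0,2)='.' but target has '#' -> reject
Unique solution: (2,3)=live, (3,0)=live, (5,1)=live, (5,2)=dead.
Check: live-neighbor counts of every cell in the completed generation 0:
3232
4332
4132
4243
5243
5242
Applying B3/S23 to generation 0 with these counts gives:
###.
.##.
..##
...#
...#
.#.#
which matches the target exactly.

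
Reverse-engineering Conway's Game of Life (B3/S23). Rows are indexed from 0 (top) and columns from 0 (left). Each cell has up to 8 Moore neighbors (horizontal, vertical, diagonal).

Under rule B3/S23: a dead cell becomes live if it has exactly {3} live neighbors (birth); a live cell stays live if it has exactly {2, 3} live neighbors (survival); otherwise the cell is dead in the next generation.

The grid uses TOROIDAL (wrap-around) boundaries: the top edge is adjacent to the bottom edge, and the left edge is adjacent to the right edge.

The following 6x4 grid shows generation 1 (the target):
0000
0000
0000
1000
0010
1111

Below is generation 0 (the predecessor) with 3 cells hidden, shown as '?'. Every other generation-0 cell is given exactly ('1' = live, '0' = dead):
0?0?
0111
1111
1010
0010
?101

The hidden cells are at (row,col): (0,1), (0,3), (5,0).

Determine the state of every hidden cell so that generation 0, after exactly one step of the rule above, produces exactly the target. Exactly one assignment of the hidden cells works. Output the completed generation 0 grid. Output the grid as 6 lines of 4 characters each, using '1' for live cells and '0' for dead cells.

Answer: 0000
0111
1111
1010
0010
1101

Derivation:
Hidden generation-0 cells (in order): (0,1), (0,3), (5,0).
A hidden cell only influences target cells in its own 3x3 neighborhood. Try each of the 2^3 = 8 assignments, step the completed generation 0 forward once under B3/S23, and compare with the target:
  (0,1)=0 (0,3)=0 (5,0)=0 -> step gives (0,1)='1' but target has '0' -> reject
  (0,1)=0 (0,3)=0 (5,0)=1 -> step reproduces the target at every cell -> ACCEPT
  (0,1)=0 (0,3)=1 (5,0)=0 -> step gives (0,1)='1' but target has '0' -> reject
  (0,1)=0 (0,3)=1 (5,0)=1 -> step gives (5,2)='0' but target has '1' -> reject
  (0,1)=1 (0,3)=0 (5,0)=0 -> step gives (0,1)='1' but target has '0' -> reject
  (0,1)=1 (0,3)=0 (5,0)=1 -> step gives (5,2)='0' but target has '1' -> reject
  (0,1)=1 (0,3)=1 (5,0)=0 -> step gives (0,1)='1' but target has '0' -> reject
  (0,1)=1 (0,3)=1 (5,0)=1 -> step gives (5,0)='0' but target has '1' -> reject
Unique solution: (0,1)=dead, (0,3)=dead, (5,0)=live.
Check: live-neighbor counts of every cell in the completed generation 0:
5454
5454
5666
3646
4535
2232
Applying B3/S23 to generation 0 with these counts gives:
0000
0000
0000
1000
0010
1111
which matches the target exactly.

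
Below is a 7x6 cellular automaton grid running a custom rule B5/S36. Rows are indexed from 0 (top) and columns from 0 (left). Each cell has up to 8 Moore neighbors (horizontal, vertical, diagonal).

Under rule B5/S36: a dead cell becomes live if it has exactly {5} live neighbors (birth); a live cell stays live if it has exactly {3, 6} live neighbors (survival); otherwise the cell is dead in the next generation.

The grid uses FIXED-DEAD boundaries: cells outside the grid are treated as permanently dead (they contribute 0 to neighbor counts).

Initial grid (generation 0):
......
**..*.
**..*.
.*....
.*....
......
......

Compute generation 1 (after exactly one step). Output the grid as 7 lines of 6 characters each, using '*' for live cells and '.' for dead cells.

Answer: ......
**....
......
.*....
......
......
......

Derivation:
Simulating step by step:
Generation 0 (given above): 8 live cells
Generation 1: 3 live cells
(generation 1 grid is the final answer)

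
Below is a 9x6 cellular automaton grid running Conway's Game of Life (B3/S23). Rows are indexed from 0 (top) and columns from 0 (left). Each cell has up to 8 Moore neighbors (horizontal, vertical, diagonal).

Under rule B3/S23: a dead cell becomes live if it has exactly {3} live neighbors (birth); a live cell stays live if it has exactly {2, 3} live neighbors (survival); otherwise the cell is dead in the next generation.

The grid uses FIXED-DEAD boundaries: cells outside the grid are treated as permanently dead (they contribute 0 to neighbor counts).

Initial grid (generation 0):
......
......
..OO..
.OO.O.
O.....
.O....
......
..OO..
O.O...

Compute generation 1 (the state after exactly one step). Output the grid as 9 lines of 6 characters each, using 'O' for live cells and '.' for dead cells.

Simulating step by step:
Generation 0 (given above): 11 live cells
Generation 1: 14 live cells
(generation 1 grid is the final answer)

Answer: ......
......
.OOO..
.OO...
O.O...
......
..O...
.OOO..
.OOO..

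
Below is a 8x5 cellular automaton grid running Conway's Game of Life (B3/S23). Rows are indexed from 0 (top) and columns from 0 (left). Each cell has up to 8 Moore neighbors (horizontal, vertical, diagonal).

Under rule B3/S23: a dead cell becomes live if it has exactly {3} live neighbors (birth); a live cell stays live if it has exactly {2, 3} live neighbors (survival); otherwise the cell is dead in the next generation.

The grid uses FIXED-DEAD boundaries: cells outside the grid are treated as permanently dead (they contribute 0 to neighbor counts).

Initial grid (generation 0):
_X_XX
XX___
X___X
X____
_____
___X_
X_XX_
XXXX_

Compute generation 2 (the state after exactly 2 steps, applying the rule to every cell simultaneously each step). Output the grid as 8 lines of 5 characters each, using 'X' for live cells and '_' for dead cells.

Simulating step by step:
Generation 0 (given above): 16 live cells
Generation 1: 15 live cells
XXX__
XXXXX
X____
_____
_____
__XX_
X___X
X__X_
Generation 2: 9 live cells
(generation 2 grid is the final answer)

Answer: X____
___X_
X_XX_
_____
_____
___X_
_XX_X
_____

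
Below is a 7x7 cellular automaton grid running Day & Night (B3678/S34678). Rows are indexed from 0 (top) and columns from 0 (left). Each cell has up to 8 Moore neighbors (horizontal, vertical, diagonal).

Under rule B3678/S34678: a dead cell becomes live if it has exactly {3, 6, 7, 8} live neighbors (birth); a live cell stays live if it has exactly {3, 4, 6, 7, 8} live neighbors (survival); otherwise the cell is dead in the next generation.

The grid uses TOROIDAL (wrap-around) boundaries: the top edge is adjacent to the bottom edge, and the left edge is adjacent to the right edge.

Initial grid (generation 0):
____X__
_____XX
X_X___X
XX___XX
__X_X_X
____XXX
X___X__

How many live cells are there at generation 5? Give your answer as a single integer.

Answer: 24

Derivation:
Simulating step by step:
Generation 0 (given above): 18 live cells
Generation 1: 19 live cells
______X
X____XX
______X
_XXX_X_
_X_XXX_
X___X_X
___XX_X
Generation 2: 22 live cells
____X_X
X____XX
_XX_X_X
X_XX_XX
_X_X_X_
X_X__XX
______X
Generation 3: 26 live cells
______X
XX_XX_X
XXX_XXX
X__X_XX
_X_X_XX
XX__XXX
______X
Generation 4: 23 live cells
______X
XX_XXX_
X_X__XX
X__XXXX
XX__XXX
__X_X__
______X
Generation 5: 24 live cells
____X_X
XXX_XXX
__X_XXX
X_XX_XX
XXX__X_
_X_X___
_____X_
Population at generation 5: 24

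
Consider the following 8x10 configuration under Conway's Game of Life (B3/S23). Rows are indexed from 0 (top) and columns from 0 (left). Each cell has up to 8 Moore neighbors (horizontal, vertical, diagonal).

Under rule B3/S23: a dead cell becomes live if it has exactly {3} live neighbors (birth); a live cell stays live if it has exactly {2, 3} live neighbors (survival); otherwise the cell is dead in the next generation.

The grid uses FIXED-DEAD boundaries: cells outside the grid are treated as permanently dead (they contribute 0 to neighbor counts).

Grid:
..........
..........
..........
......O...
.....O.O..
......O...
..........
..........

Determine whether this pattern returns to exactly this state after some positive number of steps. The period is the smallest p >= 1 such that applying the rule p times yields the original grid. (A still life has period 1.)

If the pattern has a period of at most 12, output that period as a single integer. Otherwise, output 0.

Simulating and comparing each generation to the original:
Gen 0 (original, given above): 4 live cells
Gen 1: 4 live cells, MATCHES original -> period = 1

Answer: 1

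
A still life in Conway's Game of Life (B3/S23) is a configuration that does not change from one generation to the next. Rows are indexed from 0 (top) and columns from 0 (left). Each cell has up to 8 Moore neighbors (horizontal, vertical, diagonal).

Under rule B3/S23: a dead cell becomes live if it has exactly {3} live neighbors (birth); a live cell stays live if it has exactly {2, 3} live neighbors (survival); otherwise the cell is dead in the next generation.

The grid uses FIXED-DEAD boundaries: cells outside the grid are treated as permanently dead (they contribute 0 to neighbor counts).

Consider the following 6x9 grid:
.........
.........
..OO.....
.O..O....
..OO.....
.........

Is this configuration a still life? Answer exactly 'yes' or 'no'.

Compute generation 1 and compare to generation 0 (given above):
Generation 1:
.........
.........
..OO.....
.O..O....
..OO.....
.........
The grids are IDENTICAL -> still life.

Answer: yes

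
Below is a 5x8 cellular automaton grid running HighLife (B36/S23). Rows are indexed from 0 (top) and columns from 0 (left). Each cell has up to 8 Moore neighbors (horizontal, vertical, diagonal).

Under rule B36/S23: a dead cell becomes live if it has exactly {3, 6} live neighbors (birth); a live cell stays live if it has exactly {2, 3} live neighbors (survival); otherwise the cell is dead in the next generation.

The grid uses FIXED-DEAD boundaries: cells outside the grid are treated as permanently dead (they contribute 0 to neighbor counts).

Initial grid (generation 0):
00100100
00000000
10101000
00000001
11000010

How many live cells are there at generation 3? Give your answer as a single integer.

Answer: 0

Derivation:
Simulating step by step:
Generation 0 (given above): 9 live cells
Generation 1: 3 live cells
00000000
01010000
00000000
10000000
00000000
Generation 2: 0 live cells
00000000
00000000
00000000
00000000
00000000
Generation 3: 0 live cells
00000000
00000000
00000000
00000000
00000000
Population at generation 3: 0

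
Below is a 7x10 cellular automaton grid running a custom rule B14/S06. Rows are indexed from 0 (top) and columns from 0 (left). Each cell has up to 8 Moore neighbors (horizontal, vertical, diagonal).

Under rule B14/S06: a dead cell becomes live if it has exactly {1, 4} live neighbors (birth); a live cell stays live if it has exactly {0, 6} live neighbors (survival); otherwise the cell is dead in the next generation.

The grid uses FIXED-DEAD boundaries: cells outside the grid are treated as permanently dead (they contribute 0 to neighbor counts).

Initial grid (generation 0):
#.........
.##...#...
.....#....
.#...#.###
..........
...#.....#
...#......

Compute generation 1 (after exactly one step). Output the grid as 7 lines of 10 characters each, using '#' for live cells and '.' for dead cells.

Answer: ...#.###..
...##..#..
...#..#...
###.......
##.#.#..#.
........##
........##

Derivation:
Simulating step by step:
Generation 0 (given above): 13 live cells
Generation 1: 21 live cells
(generation 1 grid is the final answer)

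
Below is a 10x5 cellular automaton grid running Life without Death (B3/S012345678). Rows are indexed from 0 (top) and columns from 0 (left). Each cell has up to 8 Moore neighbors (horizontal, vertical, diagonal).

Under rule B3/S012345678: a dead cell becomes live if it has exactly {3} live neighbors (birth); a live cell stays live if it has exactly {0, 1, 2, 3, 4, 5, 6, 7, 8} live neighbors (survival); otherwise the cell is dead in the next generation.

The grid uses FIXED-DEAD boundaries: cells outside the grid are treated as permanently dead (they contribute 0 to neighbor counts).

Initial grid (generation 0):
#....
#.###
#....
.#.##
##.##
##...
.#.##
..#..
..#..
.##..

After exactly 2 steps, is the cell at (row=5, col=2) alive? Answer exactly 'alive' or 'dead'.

Simulating step by step:
Generation 0 (given above): 22 live cells
Generation 1: 27 live cells
##.#.
#.###
#....
.#.##
##.##
##...
##.##
.##..
..##.
.##..
Generation 2: 31 live cells
##.##
#.###
#....
.#.##
##.##
##...
##.##
###.#
..##.
.###.

Cell (5,2) at generation 2: 0 -> dead

Answer: dead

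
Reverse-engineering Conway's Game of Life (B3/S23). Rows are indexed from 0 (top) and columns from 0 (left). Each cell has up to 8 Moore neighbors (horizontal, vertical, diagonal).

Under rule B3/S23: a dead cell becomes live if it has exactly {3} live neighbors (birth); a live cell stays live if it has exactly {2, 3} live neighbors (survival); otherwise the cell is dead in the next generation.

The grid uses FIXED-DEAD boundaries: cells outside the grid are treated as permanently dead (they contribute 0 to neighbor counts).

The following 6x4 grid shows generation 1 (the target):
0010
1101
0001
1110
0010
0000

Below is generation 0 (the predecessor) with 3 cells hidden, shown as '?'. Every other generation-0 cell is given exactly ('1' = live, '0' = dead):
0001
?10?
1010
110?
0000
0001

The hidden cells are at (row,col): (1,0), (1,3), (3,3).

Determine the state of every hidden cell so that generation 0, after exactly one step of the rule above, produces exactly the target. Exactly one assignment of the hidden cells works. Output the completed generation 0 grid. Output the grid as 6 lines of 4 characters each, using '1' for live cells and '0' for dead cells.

Answer: 0001
1101
1010
1101
0000
0001

Derivation:
Hidden generation-0 cells (in order): (1,0), (1,3), (3,3).
A hidden cell only influences target cells in its own 3x3 neighborhood. Try each of the 2^3 = 8 assignments, step the completed generation 0 forward once under B3/S23, and compare with the target:
  (1,0)=0 (1,3)=0 (3,3)=0 -> step gives (0,2)='0' but target has '1' -> reject
  (1,0)=0 (1,3)=0 (3,3)=1 -> step gives (0,2)='0' but target has '1' -> reject
  (1,0)=0 (1,3)=1 (3,3)=0 -> step gives (1,0)='0' but target has '1' -> reject
  (1,0)=0 (1,3)=1 (3,3)=1 -> step gives (1,0)='0' but target has '1' -> reject
  (1,0)=1 (1,3)=0 (3,3)=0 -> step gives (0,2)='0' but target has '1' -> reject
  (1,0)=1 (1,3)=0 (3,3)=1 -> step gives (0,2)='0' but target has '1' -> reject
  (1,0)=1 (1,3)=1 (3,3)=0 -> step gives (2,2)='1' but target has '0' -> reject
  (1,0)=1 (1,3)=1 (3,3)=1 -> step reproduces the target at every cell -> ACCEPT
Unique solution: (1,0)=live, (1,3)=live, (3,3)=live.
Check: live-neighbor counts of every cell in the completed generation 0:
2231
2342
4643
2331
2232
0010
Applying B3/S23 to generation 0 with these counts gives:
0010
1101
0001
1110
0010
0000
which matches the target exactly.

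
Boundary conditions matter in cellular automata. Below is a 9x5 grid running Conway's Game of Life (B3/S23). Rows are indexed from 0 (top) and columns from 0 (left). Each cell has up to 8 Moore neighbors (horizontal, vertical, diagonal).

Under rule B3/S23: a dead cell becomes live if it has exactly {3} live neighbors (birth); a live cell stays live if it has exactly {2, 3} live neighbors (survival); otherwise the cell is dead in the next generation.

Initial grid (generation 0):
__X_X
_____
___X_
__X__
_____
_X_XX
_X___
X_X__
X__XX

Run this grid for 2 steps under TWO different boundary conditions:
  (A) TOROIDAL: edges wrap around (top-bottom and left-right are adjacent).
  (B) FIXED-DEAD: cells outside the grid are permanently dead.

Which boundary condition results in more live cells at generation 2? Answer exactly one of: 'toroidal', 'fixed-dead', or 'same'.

Answer: toroidal

Derivation:
Under TOROIDAL boundary, generation 2:
XX_XX
____X
_____
_____
_XXX_
X____
_____
X____
X_X__
Population = 12

Under FIXED-DEAD boundary, generation 2:
_____
_____
_____
_____
__XX_
_____
X__X_
X__XX
_X_X_
Population = 9

Comparison: toroidal=12, fixed-dead=9 -> toroidal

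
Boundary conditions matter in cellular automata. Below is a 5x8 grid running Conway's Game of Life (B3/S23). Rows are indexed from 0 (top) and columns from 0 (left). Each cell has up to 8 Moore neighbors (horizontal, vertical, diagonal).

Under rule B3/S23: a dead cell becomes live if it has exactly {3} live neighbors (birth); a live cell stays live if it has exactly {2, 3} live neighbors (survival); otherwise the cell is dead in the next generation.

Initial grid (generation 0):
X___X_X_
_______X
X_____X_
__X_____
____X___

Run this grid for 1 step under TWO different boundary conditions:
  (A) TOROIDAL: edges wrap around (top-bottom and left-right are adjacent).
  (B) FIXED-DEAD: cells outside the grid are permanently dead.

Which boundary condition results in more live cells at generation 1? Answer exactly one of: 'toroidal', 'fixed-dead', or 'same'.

Answer: toroidal

Derivation:
Under TOROIDAL boundary, generation 1:
_____X_X
X____XX_
_______X
________
___X_X__
Population = 8

Under FIXED-DEAD boundary, generation 1:
________
_____XXX
________
________
________
Population = 3

Comparison: toroidal=8, fixed-dead=3 -> toroidal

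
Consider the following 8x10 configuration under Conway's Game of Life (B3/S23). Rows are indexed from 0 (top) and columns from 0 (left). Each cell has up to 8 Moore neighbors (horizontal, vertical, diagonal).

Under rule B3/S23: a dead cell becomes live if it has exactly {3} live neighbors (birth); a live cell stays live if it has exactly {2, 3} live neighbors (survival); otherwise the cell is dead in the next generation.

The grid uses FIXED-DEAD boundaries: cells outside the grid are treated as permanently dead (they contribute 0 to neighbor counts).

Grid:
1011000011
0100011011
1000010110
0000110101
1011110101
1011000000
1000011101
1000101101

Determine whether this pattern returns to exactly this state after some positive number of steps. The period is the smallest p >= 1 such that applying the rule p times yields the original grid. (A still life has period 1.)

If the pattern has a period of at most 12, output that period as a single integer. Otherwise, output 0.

Answer: 0

Derivation:
Simulating and comparing each generation to the original:
Gen 0 (original, given above): 38 live cells
Gen 1: 25 live cells, differs from original
Gen 2: 30 live cells, differs from original
Gen 3: 29 live cells, differs from original
Gen 4: 24 live cells, differs from original
Gen 5: 15 live cells, differs from original
Gen 6: 11 live cells, differs from original
Gen 7: 9 live cells, differs from original
Gen 8: 11 live cells, differs from original
Gen 9: 13 live cells, differs from original
Gen 10: 15 live cells, differs from original
Gen 11: 14 live cells, differs from original
Gen 12: 16 live cells, differs from original
No period found within 12 steps.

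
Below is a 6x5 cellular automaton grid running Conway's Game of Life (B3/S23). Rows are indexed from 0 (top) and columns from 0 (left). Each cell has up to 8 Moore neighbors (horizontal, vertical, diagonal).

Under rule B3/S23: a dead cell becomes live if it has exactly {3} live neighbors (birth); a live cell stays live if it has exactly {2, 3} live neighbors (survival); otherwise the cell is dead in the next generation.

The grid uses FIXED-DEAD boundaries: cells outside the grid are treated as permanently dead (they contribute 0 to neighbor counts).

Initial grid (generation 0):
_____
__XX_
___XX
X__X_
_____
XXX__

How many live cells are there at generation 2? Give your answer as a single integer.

Simulating step by step:
Generation 0 (given above): 9 live cells
Generation 1: 9 live cells
_____
__XXX
____X
___XX
X_X__
_X___
Generation 2: 10 live cells
___X_
___XX
__X__
___XX
_XXX_
_X___
Population at generation 2: 10

Answer: 10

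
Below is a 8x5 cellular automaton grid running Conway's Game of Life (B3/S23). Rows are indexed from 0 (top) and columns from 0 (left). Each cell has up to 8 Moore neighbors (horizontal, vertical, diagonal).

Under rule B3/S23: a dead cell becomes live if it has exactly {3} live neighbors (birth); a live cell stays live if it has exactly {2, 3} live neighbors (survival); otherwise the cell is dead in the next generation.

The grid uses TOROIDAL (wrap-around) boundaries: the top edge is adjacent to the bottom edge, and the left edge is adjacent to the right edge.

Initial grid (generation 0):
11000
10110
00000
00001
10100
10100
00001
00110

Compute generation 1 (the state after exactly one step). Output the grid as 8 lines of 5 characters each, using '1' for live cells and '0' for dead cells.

Simulating step by step:
Generation 0 (given above): 13 live cells
Generation 1: 20 live cells
(generation 1 grid is the final answer)

Answer: 10000
10101
00011
00000
10011
10011
01101
11111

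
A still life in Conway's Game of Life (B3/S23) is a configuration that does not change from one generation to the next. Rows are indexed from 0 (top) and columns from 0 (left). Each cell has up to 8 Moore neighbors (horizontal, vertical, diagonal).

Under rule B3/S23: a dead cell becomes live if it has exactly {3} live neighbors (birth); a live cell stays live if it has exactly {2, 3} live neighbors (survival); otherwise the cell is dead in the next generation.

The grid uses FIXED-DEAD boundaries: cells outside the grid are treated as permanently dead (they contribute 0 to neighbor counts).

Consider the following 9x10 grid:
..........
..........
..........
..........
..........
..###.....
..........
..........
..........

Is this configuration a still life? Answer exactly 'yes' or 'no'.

Answer: no

Derivation:
Compute generation 1 and compare to generation 0 (given above):
Generation 1:
..........
..........
..........
..........
...#......
...#......
...#......
..........
..........
Cell (4,3) differs: gen0=0 vs gen1=1 -> NOT a still life.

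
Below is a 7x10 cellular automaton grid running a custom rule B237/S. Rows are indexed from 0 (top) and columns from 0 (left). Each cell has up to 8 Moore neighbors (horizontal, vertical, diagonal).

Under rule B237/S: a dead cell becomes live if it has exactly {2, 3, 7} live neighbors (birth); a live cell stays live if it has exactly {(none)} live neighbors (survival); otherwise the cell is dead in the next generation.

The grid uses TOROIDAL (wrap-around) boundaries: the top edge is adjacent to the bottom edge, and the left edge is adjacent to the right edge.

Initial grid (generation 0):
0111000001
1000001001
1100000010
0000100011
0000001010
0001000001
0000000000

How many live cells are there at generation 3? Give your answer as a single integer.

Answer: 19

Derivation:
Simulating step by step:
Generation 0 (given above): 17 live cells
Generation 1: 22 live cells
0000000010
0001000110
0000010100
1100010000
1001110100
0000000110
1101100011
Generation 2: 28 live cells
1111100000
0000101001
1110100011
0011000111
0110000011
0110011000
0010000000
Generation 3: 19 live cells
0000010001
0000000110
0000011000
0000100000
0000111000
1001000111
1000111000
Population at generation 3: 19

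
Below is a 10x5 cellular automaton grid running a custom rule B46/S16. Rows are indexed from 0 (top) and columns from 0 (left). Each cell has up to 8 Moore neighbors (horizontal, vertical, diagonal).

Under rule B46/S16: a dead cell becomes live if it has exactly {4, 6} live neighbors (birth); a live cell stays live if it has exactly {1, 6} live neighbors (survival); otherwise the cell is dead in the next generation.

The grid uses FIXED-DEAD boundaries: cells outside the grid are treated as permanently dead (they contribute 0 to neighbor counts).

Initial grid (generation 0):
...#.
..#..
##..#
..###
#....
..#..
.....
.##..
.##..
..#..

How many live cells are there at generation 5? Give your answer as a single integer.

Answer: 0

Derivation:
Simulating step by step:
Generation 0 (given above): 15 live cells
Generation 1: 5 live cells
...#.
.....
#.#..
.#...
...#.
.....
.....
.....
.....
.....
Generation 2: 2 live cells
.....
.....
#.#..
.....
.....
.....
.....
.....
.....
.....
Generation 3: 0 live cells
.....
.....
.....
.....
.....
.....
.....
.....
.....
.....
Generation 4: 0 live cells
.....
.....
.....
.....
.....
.....
.....
.....
.....
.....
Generation 5: 0 live cells
.....
.....
.....
.....
.....
.....
.....
.....
.....
.....
Population at generation 5: 0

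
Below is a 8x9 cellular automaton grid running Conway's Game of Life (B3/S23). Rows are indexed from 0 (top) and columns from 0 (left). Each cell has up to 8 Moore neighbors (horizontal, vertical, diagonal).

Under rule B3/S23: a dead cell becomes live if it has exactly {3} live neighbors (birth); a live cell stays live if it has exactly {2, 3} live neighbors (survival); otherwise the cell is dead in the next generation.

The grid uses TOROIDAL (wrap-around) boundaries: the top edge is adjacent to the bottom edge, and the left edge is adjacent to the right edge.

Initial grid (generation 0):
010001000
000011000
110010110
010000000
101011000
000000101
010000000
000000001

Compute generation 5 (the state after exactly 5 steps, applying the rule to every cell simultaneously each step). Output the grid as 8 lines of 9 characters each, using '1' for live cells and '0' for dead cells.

Simulating step by step:
Generation 0 (given above): 18 live cells
Generation 1: 23 live cells
000011000
110010000
110010100
001110101
110001000
110001000
100000010
100000000
Generation 2: 24 live cells
110011000
110110000
000010011
001110111
000101101
000000100
100000000
000000001
Generation 3: 21 live cells
011111001
011100000
010000100
101000000
001100001
000001110
000000000
010000001
Generation 4: 20 live cells
000010000
000001000
100100000
101100000
011100111
000000110
000000110
010110000
Generation 5: 24 live cells
(generation 5 grid is the final answer)

Answer: 000111000
000010000
011110000
100010010
110100101
001001000
000001110
000111000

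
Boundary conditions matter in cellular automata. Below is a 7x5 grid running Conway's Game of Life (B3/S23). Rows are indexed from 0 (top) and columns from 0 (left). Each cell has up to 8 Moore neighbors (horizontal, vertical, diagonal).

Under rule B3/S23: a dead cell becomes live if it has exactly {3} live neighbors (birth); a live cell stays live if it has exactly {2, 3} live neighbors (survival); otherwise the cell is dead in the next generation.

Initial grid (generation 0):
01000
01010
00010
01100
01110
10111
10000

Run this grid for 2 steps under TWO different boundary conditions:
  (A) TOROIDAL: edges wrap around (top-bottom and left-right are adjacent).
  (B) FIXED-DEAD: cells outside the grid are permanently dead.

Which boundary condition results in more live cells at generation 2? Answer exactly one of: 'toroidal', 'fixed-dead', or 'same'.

Answer: toroidal

Derivation:
Under TOROIDAL boundary, generation 2:
10111
10000
00100
00100
00000
01001
10110
Population = 12

Under FIXED-DEAD boundary, generation 2:
00000
00100
00100
11100
11000
11011
00000
Population = 11

Comparison: toroidal=12, fixed-dead=11 -> toroidal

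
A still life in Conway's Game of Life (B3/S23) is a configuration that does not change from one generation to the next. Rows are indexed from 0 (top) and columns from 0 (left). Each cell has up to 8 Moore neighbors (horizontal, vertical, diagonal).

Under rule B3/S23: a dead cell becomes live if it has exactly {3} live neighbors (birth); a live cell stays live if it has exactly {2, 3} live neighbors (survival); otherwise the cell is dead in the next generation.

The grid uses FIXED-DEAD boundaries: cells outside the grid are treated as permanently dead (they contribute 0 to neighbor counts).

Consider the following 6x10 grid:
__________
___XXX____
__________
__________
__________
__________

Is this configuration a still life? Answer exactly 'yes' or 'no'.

Answer: no

Derivation:
Compute generation 1 and compare to generation 0 (given above):
Generation 1:
____X_____
____X_____
____X_____
__________
__________
__________
Cell (0,4) differs: gen0=0 vs gen1=1 -> NOT a still life.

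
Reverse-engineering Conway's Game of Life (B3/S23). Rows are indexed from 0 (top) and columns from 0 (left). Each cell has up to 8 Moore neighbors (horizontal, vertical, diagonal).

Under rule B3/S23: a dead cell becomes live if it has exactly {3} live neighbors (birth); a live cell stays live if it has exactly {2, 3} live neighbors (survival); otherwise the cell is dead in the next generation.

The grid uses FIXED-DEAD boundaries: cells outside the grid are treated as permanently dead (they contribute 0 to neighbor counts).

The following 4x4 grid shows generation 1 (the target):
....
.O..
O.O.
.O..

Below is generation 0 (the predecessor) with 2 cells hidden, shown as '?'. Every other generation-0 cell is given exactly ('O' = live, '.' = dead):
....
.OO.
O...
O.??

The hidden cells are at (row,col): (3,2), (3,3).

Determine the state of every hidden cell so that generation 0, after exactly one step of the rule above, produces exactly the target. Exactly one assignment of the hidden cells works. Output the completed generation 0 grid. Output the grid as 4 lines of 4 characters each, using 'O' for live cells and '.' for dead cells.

Answer: ....
.OO.
O...
O.O.

Derivation:
Hidden generation-0 cells (in order): (3,2), (3,3).
A hidden cell only influences target cells in its own 3x3 neighborhood. Try each of the 2^2 = 4 assignments, step the completed generation 0 forward once under B3/S23, and compare with the target:
  (3,2)=. (3,3)=. -> step gives (2,2)='.' but target has 'O' -> reject
  (3,2)=. (3,3)=O -> step gives (3,1)='.' but target has 'O' -> reject
  (3,2)=O (3,3)=. -> step reproduces the target at every cell -> ACCEPT
  (3,2)=O (3,3)=O -> step gives (2,2)='.' but target has 'O' -> reject
Unique solution: (3,2)=live, (3,3)=dead.
Check: live-neighbor counts of every cell in the completed generation 0:
1221
2211
2532
1301
Applying B3/S23 to generation 0 with these counts gives:
....
.O..
O.O.
.O..
which matches the target exactly.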